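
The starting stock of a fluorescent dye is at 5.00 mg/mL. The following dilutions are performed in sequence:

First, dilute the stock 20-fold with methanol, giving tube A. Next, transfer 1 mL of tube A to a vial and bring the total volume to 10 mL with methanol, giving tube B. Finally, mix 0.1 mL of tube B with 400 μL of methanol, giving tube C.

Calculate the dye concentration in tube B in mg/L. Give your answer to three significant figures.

Step 1: 20-fold → factor 20
Step 2: 1 mL brought to 10 mL → factor 10/1 = 10
Dilution factor through tube B = 20 × 10 = 200
[tube B] = 5.00 mg/mL / 200 = 0.02500 mg/mL = 25.0 mg/L

25.0 mg/L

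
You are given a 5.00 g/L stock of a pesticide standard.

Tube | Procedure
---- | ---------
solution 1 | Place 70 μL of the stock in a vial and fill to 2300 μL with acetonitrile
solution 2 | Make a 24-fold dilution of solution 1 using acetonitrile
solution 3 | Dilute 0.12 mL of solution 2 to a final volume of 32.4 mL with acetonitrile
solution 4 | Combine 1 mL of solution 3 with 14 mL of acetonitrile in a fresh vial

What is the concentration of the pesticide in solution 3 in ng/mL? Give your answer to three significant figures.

Step 1: 70 μL brought to 2300 μL → factor 2300/70 = 32.857
Step 2: 24-fold → factor 24
Step 3: 0.12 mL brought to 32.4 mL → factor 32.4/0.12 = 270
Dilution factor through solution 3 = 32.857 × 24 × 270 = 2.1291 × 10^5
[solution 3] = 5.00 g/L / 2.1291 × 10^5 = 2.348 × 10^-5 g/L = 23.5 ng/mL

23.5 ng/mL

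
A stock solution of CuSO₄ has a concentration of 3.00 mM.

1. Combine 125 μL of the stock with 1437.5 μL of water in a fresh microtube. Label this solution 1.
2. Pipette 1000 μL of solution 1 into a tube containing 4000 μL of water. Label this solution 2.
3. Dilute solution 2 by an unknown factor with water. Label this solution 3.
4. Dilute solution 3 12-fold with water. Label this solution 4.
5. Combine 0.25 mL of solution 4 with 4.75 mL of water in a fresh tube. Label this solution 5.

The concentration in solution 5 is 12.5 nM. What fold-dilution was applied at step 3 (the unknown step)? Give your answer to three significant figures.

16.0-fold

Step 1: 125 μL + 1437.5 μL = 1562.5 μL total → factor 1562.5/125 = 12.5
Step 2: 1000 μL + 4000 μL = 5000 μL total → factor 5000/1000 = 5
Step 3: unknown factor x
Step 4: 12-fold → factor 12
Step 5: 0.25 mL + 4.75 mL = 5 mL total → factor 5/0.25 = 20
Product of known-step factors = 15000
Overall factor = 3.00 mM / (12.5 nM) = 2.4 × 10^5
x = 2.4 × 10^5 / 15000 = 16.0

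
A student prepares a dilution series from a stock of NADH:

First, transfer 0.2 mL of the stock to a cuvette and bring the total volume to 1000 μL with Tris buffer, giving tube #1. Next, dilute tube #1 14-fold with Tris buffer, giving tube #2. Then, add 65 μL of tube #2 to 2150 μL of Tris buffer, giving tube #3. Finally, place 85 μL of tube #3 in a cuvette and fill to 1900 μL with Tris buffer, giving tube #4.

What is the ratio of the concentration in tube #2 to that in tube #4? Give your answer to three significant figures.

Step 1: 0.2 mL brought to 1000 μL → factor 1/0.2 = 5
Step 2: 14-fold → factor 14
Step 3: 65 μL + 2150 μL = 2215 μL total → factor 2215/65 = 34.077
Step 4: 85 μL brought to 1900 μL → factor 1900/85 = 22.353
Dilution factor to tube #2 = 70; to tube #4 = 53320
[tube #2]/[tube #4] = (factor to tube #4)/(factor to tube #2) = 53320/70 = 762

762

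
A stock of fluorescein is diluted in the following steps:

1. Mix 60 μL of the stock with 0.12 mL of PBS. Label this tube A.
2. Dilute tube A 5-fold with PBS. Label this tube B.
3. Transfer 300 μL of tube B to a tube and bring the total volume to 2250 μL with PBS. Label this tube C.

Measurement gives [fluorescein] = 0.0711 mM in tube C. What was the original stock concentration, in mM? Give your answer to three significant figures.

Step 1: 60 μL + 0.12 mL = 180 μL total → factor 180/60 = 3
Step 2: 5-fold → factor 5
Step 3: 300 μL brought to 2250 μL → factor 2250/300 = 7.5
Overall dilution factor = 3 × 5 × 7.5 = 112.5
Stock = 0.0711 mM × 112.5 = 8.00 mM

8.00 mM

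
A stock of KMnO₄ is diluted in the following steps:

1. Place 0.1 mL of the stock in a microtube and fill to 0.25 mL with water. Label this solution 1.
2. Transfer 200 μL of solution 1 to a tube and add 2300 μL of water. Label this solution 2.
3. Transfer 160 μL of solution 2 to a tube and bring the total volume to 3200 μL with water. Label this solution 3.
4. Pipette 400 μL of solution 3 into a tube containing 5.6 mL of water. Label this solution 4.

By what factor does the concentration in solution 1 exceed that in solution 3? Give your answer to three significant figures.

Step 1: 0.1 mL brought to 0.25 mL → factor 0.25/0.1 = 2.5
Step 2: 200 μL + 2300 μL = 2500 μL total → factor 2500/200 = 12.5
Step 3: 160 μL brought to 3200 μL → factor 3200/160 = 20
Dilution factor to solution 1 = 2.5; to solution 3 = 625
[solution 1]/[solution 3] = (factor to solution 3)/(factor to solution 1) = 625/2.5 = 250

250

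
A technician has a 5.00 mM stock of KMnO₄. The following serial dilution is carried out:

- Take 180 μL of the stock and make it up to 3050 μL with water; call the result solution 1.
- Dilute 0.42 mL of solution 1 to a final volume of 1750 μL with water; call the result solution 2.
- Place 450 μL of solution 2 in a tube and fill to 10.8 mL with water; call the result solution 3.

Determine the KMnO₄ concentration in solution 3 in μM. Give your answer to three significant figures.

2.95 μM

Step 1: 180 μL brought to 3050 μL → factor 3050/180 = 16.944
Step 2: 0.42 mL brought to 1750 μL → factor 1.75/0.42 = 4.1667
Step 3: 450 μL brought to 10.8 mL → factor 10800/450 = 24
Overall dilution factor = 16.944 × 4.1667 × 24 = 1694.4
Final = 5.00 mM / 1694.4 = 0.002951 mM = 2.95 μM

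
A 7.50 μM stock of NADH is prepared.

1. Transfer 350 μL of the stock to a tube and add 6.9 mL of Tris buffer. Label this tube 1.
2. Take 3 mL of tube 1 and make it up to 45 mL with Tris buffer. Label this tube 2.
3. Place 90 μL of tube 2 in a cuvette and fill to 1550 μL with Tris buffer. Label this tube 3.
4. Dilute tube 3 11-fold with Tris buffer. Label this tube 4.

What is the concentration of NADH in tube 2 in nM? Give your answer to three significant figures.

Step 1: 350 μL + 6.9 mL = 7250 μL total → factor 7250/350 = 20.714
Step 2: 3 mL brought to 45 mL → factor 45/3 = 15
Dilution factor through tube 2 = 20.714 × 15 = 310.71
[tube 2] = 7.50 μM / 310.71 = 0.02414 μM = 24.1 nM

24.1 nM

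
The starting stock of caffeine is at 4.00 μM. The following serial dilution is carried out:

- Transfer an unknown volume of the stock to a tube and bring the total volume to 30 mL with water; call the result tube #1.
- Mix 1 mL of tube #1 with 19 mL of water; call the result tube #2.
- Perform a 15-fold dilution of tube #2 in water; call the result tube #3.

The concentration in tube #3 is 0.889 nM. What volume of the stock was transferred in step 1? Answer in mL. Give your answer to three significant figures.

Step 1: v brought to 30 mL → factor = 30 mL/v
Step 2: 1 mL + 19 mL = 20 mL total → factor 20/1 = 20
Step 3: 15-fold → factor 15
Product of known-step factors = 300
Overall factor = 4.00 μM / (0.889 nM) = 4499.4
Step-1 factor = 4499.4 / 300 = 14.998
v = 30 mL / 14.998 = 2.00 mL

2.00 mL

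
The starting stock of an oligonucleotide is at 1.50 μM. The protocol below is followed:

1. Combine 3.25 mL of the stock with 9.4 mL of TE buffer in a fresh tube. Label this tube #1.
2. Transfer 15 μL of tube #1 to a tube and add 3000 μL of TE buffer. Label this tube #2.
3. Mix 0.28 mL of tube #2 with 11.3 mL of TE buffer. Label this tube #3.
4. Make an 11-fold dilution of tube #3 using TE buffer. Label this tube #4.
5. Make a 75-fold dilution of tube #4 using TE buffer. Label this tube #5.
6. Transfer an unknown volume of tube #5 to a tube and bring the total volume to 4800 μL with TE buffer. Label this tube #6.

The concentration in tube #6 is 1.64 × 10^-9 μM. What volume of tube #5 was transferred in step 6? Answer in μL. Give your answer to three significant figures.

140 μL

Step 1: 3.25 mL + 9.4 mL = 12.65 mL total → factor 12.65/3.25 = 3.8923
Step 2: 15 μL + 3000 μL = 3015 μL total → factor 3015/15 = 201
Step 3: 0.28 mL + 11.3 mL = 11.58 mL total → factor 11.58/0.28 = 41.357
Step 4: 11-fold → factor 11
Step 5: 75-fold → factor 75
Step 6: v brought to 4800 μL → factor = 4800 μL/v
Product of known-step factors = 2.6694 × 10^7
Overall factor = 1.50 μM / (1.64 × 10^-9 μM) = 9.1463 × 10^8
Step-6 factor = 9.1463 × 10^8 / 2.6694 × 10^7 = 34.264
v = 4800 μL / 34.264 = 140 μL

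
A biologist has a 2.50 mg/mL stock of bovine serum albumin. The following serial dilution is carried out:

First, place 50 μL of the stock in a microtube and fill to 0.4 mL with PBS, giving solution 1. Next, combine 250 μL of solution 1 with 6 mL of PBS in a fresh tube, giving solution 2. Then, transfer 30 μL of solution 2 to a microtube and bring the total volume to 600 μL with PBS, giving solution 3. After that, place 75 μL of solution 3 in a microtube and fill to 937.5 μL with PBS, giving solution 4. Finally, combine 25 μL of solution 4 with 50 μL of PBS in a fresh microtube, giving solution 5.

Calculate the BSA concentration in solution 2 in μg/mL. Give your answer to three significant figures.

Step 1: 50 μL brought to 0.4 mL → factor 400/50 = 8
Step 2: 250 μL + 6 mL = 6250 μL total → factor 6250/250 = 25
Dilution factor through solution 2 = 8 × 25 = 200
[solution 2] = 2.50 mg/mL / 200 = 0.01250 mg/mL = 12.5 μg/mL

12.5 μg/mL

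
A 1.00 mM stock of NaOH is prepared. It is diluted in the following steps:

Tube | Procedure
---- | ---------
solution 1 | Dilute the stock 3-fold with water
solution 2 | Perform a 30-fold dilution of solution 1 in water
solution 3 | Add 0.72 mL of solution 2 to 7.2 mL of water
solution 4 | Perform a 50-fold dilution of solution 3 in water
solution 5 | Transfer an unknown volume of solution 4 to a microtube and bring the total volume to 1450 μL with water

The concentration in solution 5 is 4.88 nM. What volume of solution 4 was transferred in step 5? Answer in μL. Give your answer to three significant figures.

Step 1: 3-fold → factor 3
Step 2: 30-fold → factor 30
Step 3: 0.72 mL + 7.2 mL = 7.92 mL total → factor 7.92/0.72 = 11
Step 4: 50-fold → factor 50
Step 5: v brought to 1450 μL → factor = 1450 μL/v
Product of known-step factors = 49500
Overall factor = 1.00 mM / (4.88 nM) = 2.0492 × 10^5
Step-5 factor = 2.0492 × 10^5 / 49500 = 4.1398
v = 1450 μL / 4.1398 = 350 μL

350 μL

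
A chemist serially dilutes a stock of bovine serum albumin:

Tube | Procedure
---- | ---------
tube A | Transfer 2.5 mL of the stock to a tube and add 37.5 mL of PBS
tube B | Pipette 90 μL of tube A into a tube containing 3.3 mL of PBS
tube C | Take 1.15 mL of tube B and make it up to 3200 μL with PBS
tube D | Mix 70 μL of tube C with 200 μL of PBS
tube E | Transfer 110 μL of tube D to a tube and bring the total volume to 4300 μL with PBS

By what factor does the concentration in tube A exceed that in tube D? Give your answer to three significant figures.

404

Step 1: 2.5 mL + 37.5 mL = 40 mL total → factor 40/2.5 = 16
Step 2: 90 μL + 3.3 mL = 3390 μL total → factor 3390/90 = 37.667
Step 3: 1.15 mL brought to 3200 μL → factor 3.2/1.15 = 2.7826
Step 4: 70 μL + 200 μL = 270 μL total → factor 270/70 = 3.8571
Dilution factor to tube A = 16; to tube D = 6468.4
[tube A]/[tube D] = (factor to tube D)/(factor to tube A) = 6468.4/16 = 404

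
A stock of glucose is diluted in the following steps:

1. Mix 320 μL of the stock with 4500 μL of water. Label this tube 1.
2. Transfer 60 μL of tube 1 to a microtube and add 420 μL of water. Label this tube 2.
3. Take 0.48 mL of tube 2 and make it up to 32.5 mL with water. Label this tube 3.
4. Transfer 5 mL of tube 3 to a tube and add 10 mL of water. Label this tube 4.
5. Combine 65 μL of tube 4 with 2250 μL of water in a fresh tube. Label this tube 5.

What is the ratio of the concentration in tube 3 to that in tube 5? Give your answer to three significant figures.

107

Step 1: 320 μL + 4500 μL = 4820 μL total → factor 4820/320 = 15.062
Step 2: 60 μL + 420 μL = 480 μL total → factor 480/60 = 8
Step 3: 0.48 mL brought to 32.5 mL → factor 32.5/0.48 = 67.708
Step 4: 5 mL + 10 mL = 15 mL total → factor 15/5 = 3
Step 5: 65 μL + 2250 μL = 2315 μL total → factor 2315/65 = 35.615
Dilution factor to tube 3 = 8158.9; to tube 5 = 8.7174 × 10^5
[tube 3]/[tube 5] = (factor to tube 5)/(factor to tube 3) = 8.7174 × 10^5/8158.9 = 107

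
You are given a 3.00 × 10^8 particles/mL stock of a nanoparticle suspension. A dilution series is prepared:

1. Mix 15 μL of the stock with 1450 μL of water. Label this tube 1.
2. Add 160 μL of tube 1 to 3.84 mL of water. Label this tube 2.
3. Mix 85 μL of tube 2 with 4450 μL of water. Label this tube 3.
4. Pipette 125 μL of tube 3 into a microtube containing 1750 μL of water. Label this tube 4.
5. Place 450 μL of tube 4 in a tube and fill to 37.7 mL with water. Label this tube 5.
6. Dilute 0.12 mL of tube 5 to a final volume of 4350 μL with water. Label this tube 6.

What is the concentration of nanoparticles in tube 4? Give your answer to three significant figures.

154 particles/mL

Step 1: 15 μL + 1450 μL = 1465 μL total → factor 1465/15 = 97.667
Step 2: 160 μL + 3.84 mL = 4000 μL total → factor 4000/160 = 25
Step 3: 85 μL + 4450 μL = 4535 μL total → factor 4535/85 = 53.353
Step 4: 125 μL + 1750 μL = 1875 μL total → factor 1875/125 = 15
Dilution factor through tube 4 = 97.667 × 25 × 53.353 × 15 = 1.9541 × 10^6
[tube 4] = 3.00 × 10^8 particles/mL / 1.9541 × 10^6 = 154 particles/mL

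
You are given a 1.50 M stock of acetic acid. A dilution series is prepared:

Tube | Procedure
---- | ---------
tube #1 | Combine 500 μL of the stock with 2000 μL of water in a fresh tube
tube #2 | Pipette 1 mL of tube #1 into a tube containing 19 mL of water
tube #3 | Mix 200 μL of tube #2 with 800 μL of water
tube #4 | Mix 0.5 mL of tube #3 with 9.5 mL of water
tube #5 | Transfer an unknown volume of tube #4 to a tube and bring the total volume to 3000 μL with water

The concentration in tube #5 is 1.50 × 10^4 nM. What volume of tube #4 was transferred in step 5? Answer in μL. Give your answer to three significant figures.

Step 1: 500 μL + 2000 μL = 2500 μL total → factor 2500/500 = 5
Step 2: 1 mL + 19 mL = 20 mL total → factor 20/1 = 20
Step 3: 200 μL + 800 μL = 1000 μL total → factor 1000/200 = 5
Step 4: 0.5 mL + 9.5 mL = 10 mL total → factor 10/0.5 = 20
Step 5: v brought to 3000 μL → factor = 3000 μL/v
Product of known-step factors = 10000
Overall factor = 1.50 M / (1.50 × 10^4 nM) = 1 × 10^5
Step-5 factor = 1 × 10^5 / 10000 = 10
v = 3000 μL / 10 = 300 μL

300 μL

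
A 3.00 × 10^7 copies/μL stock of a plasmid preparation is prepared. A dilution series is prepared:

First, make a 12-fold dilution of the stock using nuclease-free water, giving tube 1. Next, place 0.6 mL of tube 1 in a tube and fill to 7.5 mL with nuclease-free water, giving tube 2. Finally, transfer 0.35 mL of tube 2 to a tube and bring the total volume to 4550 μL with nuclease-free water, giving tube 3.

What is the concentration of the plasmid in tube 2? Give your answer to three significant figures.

2.00 × 10^5 copies/μL

Step 1: 12-fold → factor 12
Step 2: 0.6 mL brought to 7.5 mL → factor 7.5/0.6 = 12.5
Dilution factor through tube 2 = 12 × 12.5 = 150
[tube 2] = 3.00 × 10^7 copies/μL / 150 = 2.00 × 10^5 copies/μL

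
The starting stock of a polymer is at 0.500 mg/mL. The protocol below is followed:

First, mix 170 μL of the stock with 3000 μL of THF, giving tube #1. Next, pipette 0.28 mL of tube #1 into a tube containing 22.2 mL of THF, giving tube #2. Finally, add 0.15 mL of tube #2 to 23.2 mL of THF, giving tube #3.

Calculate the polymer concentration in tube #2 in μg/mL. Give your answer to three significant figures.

Step 1: 170 μL + 3000 μL = 3170 μL total → factor 3170/170 = 18.647
Step 2: 0.28 mL + 22.2 mL = 22.48 mL total → factor 22.48/0.28 = 80.286
Dilution factor through tube #2 = 18.647 × 80.286 = 1497.1
[tube #2] = 0.500 mg/mL / 1497.1 = 0.0003340 mg/mL = 0.334 μg/mL

0.334 μg/mL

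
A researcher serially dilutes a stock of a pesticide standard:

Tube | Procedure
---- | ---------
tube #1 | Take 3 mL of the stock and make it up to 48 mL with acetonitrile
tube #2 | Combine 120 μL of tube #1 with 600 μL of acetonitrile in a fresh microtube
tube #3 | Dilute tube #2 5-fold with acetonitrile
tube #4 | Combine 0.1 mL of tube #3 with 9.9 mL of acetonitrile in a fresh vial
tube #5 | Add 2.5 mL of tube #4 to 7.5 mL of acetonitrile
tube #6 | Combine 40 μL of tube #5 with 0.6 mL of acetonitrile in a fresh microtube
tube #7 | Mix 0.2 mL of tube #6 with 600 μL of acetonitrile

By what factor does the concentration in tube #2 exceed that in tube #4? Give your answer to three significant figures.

Step 1: 3 mL brought to 48 mL → factor 48/3 = 16
Step 2: 120 μL + 600 μL = 720 μL total → factor 720/120 = 6
Step 3: 5-fold → factor 5
Step 4: 0.1 mL + 9.9 mL = 10 mL total → factor 10/0.1 = 100
Dilution factor to tube #2 = 96; to tube #4 = 48000
[tube #2]/[tube #4] = (factor to tube #4)/(factor to tube #2) = 48000/96 = 500

500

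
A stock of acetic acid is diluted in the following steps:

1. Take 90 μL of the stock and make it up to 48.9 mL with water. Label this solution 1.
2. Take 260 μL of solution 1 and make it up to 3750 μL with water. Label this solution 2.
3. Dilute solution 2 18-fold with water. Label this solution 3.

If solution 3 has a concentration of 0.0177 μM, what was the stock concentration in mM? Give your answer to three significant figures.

2.50 mM

Step 1: 90 μL brought to 48.9 mL → factor 48900/90 = 543.33
Step 2: 260 μL brought to 3750 μL → factor 3750/260 = 14.423
Step 3: 18-fold → factor 18
Overall dilution factor = 543.33 × 14.423 × 18 = 1.4106 × 10^5
Stock = 0.0177 μM × 1.4106 × 10^5 = 2497 μM = 2.50 mM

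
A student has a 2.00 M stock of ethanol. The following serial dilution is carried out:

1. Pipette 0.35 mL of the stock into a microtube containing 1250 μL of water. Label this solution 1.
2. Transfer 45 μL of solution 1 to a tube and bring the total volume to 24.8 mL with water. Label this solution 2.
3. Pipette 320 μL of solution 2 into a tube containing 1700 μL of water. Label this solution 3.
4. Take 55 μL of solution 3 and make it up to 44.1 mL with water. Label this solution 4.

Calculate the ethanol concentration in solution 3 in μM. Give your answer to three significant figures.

Step 1: 0.35 mL + 1250 μL = 1.6 mL total → factor 1.6/0.35 = 4.5714
Step 2: 45 μL brought to 24.8 mL → factor 24800/45 = 551.11
Step 3: 320 μL + 1700 μL = 2020 μL total → factor 2020/320 = 6.3125
Dilution factor through solution 3 = 4.5714 × 551.11 × 6.3125 = 15903
[solution 3] = 2.00 M / 15903 = 0.0001258 M = 126 μM

126 μM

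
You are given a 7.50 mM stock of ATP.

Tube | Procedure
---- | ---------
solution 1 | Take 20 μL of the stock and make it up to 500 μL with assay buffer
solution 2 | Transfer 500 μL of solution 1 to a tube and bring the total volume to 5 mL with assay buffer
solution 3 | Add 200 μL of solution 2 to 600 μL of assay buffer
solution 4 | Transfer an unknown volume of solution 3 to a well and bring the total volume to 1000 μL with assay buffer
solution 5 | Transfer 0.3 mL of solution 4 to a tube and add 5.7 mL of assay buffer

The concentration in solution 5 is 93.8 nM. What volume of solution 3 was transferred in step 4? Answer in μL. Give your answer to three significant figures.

Step 1: 20 μL brought to 500 μL → factor 500/20 = 25
Step 2: 500 μL brought to 5 mL → factor 5000/500 = 10
Step 3: 200 μL + 600 μL = 800 μL total → factor 800/200 = 4
Step 4: v brought to 1000 μL → factor = 1000 μL/v
Step 5: 0.3 mL + 5.7 mL = 6 mL total → factor 6/0.3 = 20
Product of known-step factors = 20000
Overall factor = 7.50 mM / (93.8 nM) = 79957
Step-4 factor = 79957 / 20000 = 3.9979
v = 1000 μL / 3.9979 = 250 μL

250 μL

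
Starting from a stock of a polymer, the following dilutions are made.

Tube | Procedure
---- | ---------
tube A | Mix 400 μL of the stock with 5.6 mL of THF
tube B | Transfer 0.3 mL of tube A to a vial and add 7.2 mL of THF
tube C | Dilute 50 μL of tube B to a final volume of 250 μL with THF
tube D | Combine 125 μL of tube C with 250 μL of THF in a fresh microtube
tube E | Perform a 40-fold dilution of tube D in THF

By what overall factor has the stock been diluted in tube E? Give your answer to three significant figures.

Step 1: 400 μL + 5.6 mL = 6000 μL total → factor 6000/400 = 15
Step 2: 0.3 mL + 7.2 mL = 7.5 mL total → factor 7.5/0.3 = 25
Step 3: 50 μL brought to 250 μL → factor 250/50 = 5
Step 4: 125 μL + 250 μL = 375 μL total → factor 375/125 = 3
Step 5: 40-fold → factor 40
Overall dilution factor = 15 × 25 × 5 × 3 × 40 = 2.25 × 10^5

2.25 × 10^5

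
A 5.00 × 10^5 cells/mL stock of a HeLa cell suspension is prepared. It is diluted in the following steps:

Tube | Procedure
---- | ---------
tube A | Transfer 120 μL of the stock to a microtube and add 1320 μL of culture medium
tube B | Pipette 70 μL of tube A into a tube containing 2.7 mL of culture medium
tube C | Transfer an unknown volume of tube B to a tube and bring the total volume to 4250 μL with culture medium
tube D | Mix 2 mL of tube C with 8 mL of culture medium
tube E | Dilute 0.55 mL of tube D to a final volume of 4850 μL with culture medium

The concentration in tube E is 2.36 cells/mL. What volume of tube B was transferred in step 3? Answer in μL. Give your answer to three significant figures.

Step 1: 120 μL + 1320 μL = 1440 μL total → factor 1440/120 = 12
Step 2: 70 μL + 2.7 mL = 2770 μL total → factor 2770/70 = 39.571
Step 3: v brought to 4250 μL → factor = 4250 μL/v
Step 4: 2 mL + 8 mL = 10 mL total → factor 10/2 = 5
Step 5: 0.55 mL brought to 4850 μL → factor 4.85/0.55 = 8.8182
Product of known-step factors = 20937
Overall factor = 5.00 × 10^5 cells/mL / (2.36 cells/mL) = 2.1186 × 10^5
Step-3 factor = 2.1186 × 10^5 / 20937 = 10.119
v = 4250 μL / 10.119 = 420 μL

420 μL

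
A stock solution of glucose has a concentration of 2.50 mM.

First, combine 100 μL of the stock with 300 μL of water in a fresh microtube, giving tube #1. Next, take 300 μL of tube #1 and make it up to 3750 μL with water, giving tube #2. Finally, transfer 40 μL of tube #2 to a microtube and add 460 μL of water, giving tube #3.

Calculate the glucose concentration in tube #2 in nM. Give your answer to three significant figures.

Step 1: 100 μL + 300 μL = 400 μL total → factor 400/100 = 4
Step 2: 300 μL brought to 3750 μL → factor 3750/300 = 12.5
Dilution factor through tube #2 = 4 × 12.5 = 50
[tube #2] = 2.50 mM / 50 = 0.05000 mM = 5.00 × 10^4 nM

5.00 × 10^4 nM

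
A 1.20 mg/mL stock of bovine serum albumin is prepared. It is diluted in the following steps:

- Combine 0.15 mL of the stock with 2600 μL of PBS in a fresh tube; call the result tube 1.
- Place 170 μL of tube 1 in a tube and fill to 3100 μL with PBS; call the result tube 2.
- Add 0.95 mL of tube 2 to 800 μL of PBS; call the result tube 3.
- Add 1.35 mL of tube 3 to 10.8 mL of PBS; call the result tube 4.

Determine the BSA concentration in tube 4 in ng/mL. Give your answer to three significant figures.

Step 1: 0.15 mL + 2600 μL = 2.75 mL total → factor 2.75/0.15 = 18.333
Step 2: 170 μL brought to 3100 μL → factor 3100/170 = 18.235
Step 3: 0.95 mL + 800 μL = 1.75 mL total → factor 1.75/0.95 = 1.8421
Step 4: 1.35 mL + 10.8 mL = 12.15 mL total → factor 12.15/1.35 = 9
Overall dilution factor = 18.333 × 18.235 × 1.8421 × 9 = 5542.6
Final = 1.20 mg/mL / 5542.6 = 0.0002165 mg/mL = 217 ng/mL

217 ng/mL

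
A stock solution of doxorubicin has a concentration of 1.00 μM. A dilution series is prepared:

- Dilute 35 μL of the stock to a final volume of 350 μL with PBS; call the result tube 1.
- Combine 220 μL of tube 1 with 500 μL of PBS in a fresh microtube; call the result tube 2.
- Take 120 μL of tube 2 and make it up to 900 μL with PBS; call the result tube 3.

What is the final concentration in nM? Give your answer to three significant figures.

Step 1: 35 μL brought to 350 μL → factor 350/35 = 10
Step 2: 220 μL + 500 μL = 720 μL total → factor 720/220 = 3.2727
Step 3: 120 μL brought to 900 μL → factor 900/120 = 7.5
Overall dilution factor = 10 × 3.2727 × 7.5 = 245.45
Final = 1.00 μM / 245.45 = 0.004074 μM = 4.07 nM

4.07 nM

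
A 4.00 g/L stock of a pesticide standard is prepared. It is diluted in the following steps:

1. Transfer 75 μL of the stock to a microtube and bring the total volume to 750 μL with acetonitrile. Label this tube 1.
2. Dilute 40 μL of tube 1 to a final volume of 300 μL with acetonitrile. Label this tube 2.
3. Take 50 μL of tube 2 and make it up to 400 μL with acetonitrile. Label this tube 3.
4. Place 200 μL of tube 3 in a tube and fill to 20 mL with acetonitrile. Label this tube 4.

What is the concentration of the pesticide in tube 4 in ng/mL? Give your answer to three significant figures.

Step 1: 75 μL brought to 750 μL → factor 750/75 = 10
Step 2: 40 μL brought to 300 μL → factor 300/40 = 7.5
Step 3: 50 μL brought to 400 μL → factor 400/50 = 8
Step 4: 200 μL brought to 20 mL → factor 20000/200 = 100
Overall dilution factor = 10 × 7.5 × 8 × 100 = 60000
Final = 4.00 g/L / 60000 = 6.667 × 10^-5 g/L = 66.7 ng/mL

66.7 ng/mL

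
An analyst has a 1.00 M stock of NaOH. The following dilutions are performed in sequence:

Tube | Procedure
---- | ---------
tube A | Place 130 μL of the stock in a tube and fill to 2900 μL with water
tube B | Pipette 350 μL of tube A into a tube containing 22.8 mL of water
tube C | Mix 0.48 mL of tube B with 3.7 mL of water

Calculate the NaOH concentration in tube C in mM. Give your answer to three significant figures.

0.0778 mM

Step 1: 130 μL brought to 2900 μL → factor 2900/130 = 22.308
Step 2: 350 μL + 22.8 mL = 23150 μL total → factor 23150/350 = 66.143
Step 3: 0.48 mL + 3.7 mL = 4.18 mL total → factor 4.18/0.48 = 8.7083
Dilution factor through tube C = 22.308 × 66.143 × 8.7083 = 12849
[tube C] = 1.00 M / 12849 = 7.783 × 10^-5 M = 0.0778 mM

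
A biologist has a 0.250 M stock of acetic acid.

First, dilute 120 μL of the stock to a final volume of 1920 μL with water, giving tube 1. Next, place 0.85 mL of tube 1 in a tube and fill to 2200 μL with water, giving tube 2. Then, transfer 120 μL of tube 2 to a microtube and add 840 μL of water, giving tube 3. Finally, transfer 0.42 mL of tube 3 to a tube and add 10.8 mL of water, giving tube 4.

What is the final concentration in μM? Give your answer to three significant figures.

28.2 μM

Step 1: 120 μL brought to 1920 μL → factor 1920/120 = 16
Step 2: 0.85 mL brought to 2200 μL → factor 2.2/0.85 = 2.5882
Step 3: 120 μL + 840 μL = 960 μL total → factor 960/120 = 8
Step 4: 0.42 mL + 10.8 mL = 11.22 mL total → factor 11.22/0.42 = 26.714
Overall dilution factor = 16 × 2.5882 × 8 × 26.714 = 8850.3
Final = 0.250 M / 8850.3 = 2.825 × 10^-5 M = 28.2 μM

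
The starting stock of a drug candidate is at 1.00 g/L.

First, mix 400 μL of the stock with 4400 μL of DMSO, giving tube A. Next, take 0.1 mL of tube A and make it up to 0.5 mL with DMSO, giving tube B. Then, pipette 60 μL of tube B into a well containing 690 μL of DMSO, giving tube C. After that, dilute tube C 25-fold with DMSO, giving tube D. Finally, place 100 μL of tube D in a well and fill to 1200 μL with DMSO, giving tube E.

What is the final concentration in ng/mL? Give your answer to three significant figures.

Step 1: 400 μL + 4400 μL = 4800 μL total → factor 4800/400 = 12
Step 2: 0.1 mL brought to 0.5 mL → factor 0.5/0.1 = 5
Step 3: 60 μL + 690 μL = 750 μL total → factor 750/60 = 12.5
Step 4: 25-fold → factor 25
Step 5: 100 μL brought to 1200 μL → factor 1200/100 = 12
Overall dilution factor = 12 × 5 × 12.5 × 25 × 12 = 2.25 × 10^5
Final = 1.00 g/L / 2.25 × 10^5 = 4.444 × 10^-6 g/L = 4.44 ng/mL

4.44 ng/mL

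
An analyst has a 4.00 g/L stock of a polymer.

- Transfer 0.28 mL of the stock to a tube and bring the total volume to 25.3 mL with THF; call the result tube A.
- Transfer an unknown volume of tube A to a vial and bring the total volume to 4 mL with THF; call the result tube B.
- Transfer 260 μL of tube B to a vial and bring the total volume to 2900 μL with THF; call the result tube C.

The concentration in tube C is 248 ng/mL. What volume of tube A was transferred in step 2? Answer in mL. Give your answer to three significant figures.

0.250 mL

Step 1: 0.28 mL brought to 25.3 mL → factor 25.3/0.28 = 90.357
Step 2: v brought to 4 mL → factor = 4 mL/v
Step 3: 260 μL brought to 2900 μL → factor 2900/260 = 11.154
Product of known-step factors = 1007.8
Overall factor = 4.00 g/L / (248 ng/mL) = 16129
Step-2 factor = 16129 / 1007.8 = 16.004
v = 4 mL / 16.004 = 0.250 mL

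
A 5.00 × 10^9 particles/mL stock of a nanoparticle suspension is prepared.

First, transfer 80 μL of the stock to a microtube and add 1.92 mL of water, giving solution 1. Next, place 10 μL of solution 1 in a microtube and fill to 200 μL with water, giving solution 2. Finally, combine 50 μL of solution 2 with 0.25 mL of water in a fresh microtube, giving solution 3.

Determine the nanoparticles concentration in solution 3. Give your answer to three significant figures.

1.67 × 10^6 particles/mL

Step 1: 80 μL + 1.92 mL = 2000 μL total → factor 2000/80 = 25
Step 2: 10 μL brought to 200 μL → factor 200/10 = 20
Step 3: 50 μL + 0.25 mL = 300 μL total → factor 300/50 = 6
Overall dilution factor = 25 × 20 × 6 = 3000
Final = 5.00 × 10^9 particles/mL / 3000 = 1.67 × 10^6 particles/mL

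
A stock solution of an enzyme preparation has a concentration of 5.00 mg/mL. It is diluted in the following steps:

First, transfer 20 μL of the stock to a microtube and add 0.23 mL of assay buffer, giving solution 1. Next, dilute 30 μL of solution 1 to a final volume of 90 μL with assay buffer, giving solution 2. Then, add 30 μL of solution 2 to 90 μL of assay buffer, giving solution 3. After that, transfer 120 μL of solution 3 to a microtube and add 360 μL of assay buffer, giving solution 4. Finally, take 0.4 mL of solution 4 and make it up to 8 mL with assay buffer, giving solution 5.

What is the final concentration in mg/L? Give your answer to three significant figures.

Step 1: 20 μL + 0.23 mL = 250 μL total → factor 250/20 = 12.5
Step 2: 30 μL brought to 90 μL → factor 90/30 = 3
Step 3: 30 μL + 90 μL = 120 μL total → factor 120/30 = 4
Step 4: 120 μL + 360 μL = 480 μL total → factor 480/120 = 4
Step 5: 0.4 mL brought to 8 mL → factor 8/0.4 = 20
Overall dilution factor = 12.5 × 3 × 4 × 4 × 20 = 12000
Final = 5.00 mg/mL / 12000 = 0.0004167 mg/mL = 0.417 mg/L

0.417 mg/L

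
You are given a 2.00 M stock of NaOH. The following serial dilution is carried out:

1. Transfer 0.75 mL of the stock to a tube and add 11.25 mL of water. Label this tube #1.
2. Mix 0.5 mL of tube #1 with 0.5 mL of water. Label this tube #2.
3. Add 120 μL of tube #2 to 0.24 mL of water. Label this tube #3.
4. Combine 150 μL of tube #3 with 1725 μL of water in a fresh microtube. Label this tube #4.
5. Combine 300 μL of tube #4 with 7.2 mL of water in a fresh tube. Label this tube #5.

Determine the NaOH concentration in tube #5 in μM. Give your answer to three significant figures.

66.7 μM

Step 1: 0.75 mL + 11.25 mL = 12 mL total → factor 12/0.75 = 16
Step 2: 0.5 mL + 0.5 mL = 1 mL total → factor 1/0.5 = 2
Step 3: 120 μL + 0.24 mL = 360 μL total → factor 360/120 = 3
Step 4: 150 μL + 1725 μL = 1875 μL total → factor 1875/150 = 12.5
Step 5: 300 μL + 7.2 mL = 7500 μL total → factor 7500/300 = 25
Overall dilution factor = 16 × 2 × 3 × 12.5 × 25 = 30000
Final = 2.00 M / 30000 = 6.667 × 10^-5 M = 66.7 μM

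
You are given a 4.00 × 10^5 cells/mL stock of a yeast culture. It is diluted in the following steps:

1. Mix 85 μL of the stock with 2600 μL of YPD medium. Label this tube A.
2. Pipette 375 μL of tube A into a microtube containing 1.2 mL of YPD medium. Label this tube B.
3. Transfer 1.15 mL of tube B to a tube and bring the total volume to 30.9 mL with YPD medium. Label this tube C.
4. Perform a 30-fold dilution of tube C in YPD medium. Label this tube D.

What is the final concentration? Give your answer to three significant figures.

Step 1: 85 μL + 2600 μL = 2685 μL total → factor 2685/85 = 31.588
Step 2: 375 μL + 1.2 mL = 1575 μL total → factor 1575/375 = 4.2
Step 3: 1.15 mL brought to 30.9 mL → factor 30.9/1.15 = 26.87
Step 4: 30-fold → factor 30
Overall dilution factor = 31.588 × 4.2 × 26.87 × 30 = 1.0694 × 10^5
Final = 4.00 × 10^5 cells/mL / 1.0694 × 10^5 = 3.74 cells/mL

3.74 cells/mL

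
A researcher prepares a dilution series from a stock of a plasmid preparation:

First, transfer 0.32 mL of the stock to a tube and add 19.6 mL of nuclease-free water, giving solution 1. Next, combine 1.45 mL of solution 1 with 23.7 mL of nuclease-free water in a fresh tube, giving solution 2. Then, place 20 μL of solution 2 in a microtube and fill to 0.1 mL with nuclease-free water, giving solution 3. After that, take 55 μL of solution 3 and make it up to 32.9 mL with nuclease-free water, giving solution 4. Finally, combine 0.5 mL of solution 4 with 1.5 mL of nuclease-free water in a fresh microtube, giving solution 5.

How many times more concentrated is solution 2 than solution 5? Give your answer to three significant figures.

Step 1: 0.32 mL + 19.6 mL = 19.92 mL total → factor 19.92/0.32 = 62.25
Step 2: 1.45 mL + 23.7 mL = 25.15 mL total → factor 25.15/1.45 = 17.345
Step 3: 20 μL brought to 0.1 mL → factor 100/20 = 5
Step 4: 55 μL brought to 32.9 mL → factor 32900/55 = 598.18
Step 5: 0.5 mL + 1.5 mL = 2 mL total → factor 2/0.5 = 4
Dilution factor to solution 2 = 1079.7; to solution 5 = 1.2917 × 10^7
[solution 2]/[solution 5] = (factor to solution 5)/(factor to solution 2) = 1.2917 × 10^7/1079.7 = 1.20 × 10^4

1.20 × 10^4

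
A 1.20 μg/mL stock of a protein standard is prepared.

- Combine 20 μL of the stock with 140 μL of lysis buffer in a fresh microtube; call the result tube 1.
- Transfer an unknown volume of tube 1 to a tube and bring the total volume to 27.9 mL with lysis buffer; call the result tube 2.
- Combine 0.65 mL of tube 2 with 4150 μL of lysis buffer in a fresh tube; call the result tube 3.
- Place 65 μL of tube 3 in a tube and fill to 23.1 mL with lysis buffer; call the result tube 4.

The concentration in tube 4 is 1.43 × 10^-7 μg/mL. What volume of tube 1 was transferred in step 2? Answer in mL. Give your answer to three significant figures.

Step 1: 20 μL + 140 μL = 160 μL total → factor 160/20 = 8
Step 2: v brought to 27.9 mL → factor = 27.9 mL/v
Step 3: 0.65 mL + 4150 μL = 4.8 mL total → factor 4.8/0.65 = 7.3846
Step 4: 65 μL brought to 23.1 mL → factor 23100/65 = 355.38
Product of known-step factors = 20995
Overall factor = 1.20 μg/mL / (1.43 × 10^-7 μg/mL) = 8.3916 × 10^6
Step-2 factor = 8.3916 × 10^6 / 20995 = 399.7
v = 27.9 mL / 399.7 = 0.0698 mL

0.0698 mL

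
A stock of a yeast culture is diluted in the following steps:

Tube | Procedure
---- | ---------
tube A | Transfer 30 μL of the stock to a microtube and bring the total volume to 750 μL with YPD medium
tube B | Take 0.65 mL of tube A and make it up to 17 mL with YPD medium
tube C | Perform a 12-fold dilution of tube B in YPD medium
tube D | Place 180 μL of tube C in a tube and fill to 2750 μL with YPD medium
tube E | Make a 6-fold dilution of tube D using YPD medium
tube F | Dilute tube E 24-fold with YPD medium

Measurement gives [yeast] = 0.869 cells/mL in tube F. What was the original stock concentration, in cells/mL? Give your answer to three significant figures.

1.50 × 10^7 cells/mL

Step 1: 30 μL brought to 750 μL → factor 750/30 = 25
Step 2: 0.65 mL brought to 17 mL → factor 17/0.65 = 26.154
Step 3: 12-fold → factor 12
Step 4: 180 μL brought to 2750 μL → factor 2750/180 = 15.278
Step 5: 6-fold → factor 6
Step 6: 24-fold → factor 24
Overall dilution factor = 25 × 26.154 × 12 × 15.278 × 6 × 24 = 1.7262 × 10^7
Stock = 0.869 cells/mL × 1.7262 × 10^7 = 1.50 × 10^7 cells/mL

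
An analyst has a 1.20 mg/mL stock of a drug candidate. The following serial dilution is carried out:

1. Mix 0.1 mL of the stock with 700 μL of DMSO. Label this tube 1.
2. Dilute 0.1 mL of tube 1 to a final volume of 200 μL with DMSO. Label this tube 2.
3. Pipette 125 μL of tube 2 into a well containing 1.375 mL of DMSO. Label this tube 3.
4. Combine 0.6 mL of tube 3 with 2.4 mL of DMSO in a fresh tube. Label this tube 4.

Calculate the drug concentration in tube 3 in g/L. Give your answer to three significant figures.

Step 1: 0.1 mL + 700 μL = 0.8 mL total → factor 0.8/0.1 = 8
Step 2: 0.1 mL brought to 200 μL → factor 0.2/0.1 = 2
Step 3: 125 μL + 1.375 mL = 1500 μL total → factor 1500/125 = 12
Dilution factor through tube 3 = 8 × 2 × 12 = 192
[tube 3] = 1.20 mg/mL / 192 = 0.006250 mg/mL = 0.00625 g/L

0.00625 g/L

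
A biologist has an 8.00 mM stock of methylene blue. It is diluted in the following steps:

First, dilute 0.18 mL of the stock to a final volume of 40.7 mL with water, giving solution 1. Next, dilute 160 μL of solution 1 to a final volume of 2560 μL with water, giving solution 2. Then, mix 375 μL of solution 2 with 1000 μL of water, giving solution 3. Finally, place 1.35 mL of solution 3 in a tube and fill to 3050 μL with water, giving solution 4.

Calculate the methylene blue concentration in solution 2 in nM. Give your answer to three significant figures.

2.21 × 10^3 nM

Step 1: 0.18 mL brought to 40.7 mL → factor 40.7/0.18 = 226.11
Step 2: 160 μL brought to 2560 μL → factor 2560/160 = 16
Dilution factor through solution 2 = 226.11 × 16 = 3617.8
[solution 2] = 8.00 mM / 3617.8 = 0.002211 mM = 2.21 × 10^3 nM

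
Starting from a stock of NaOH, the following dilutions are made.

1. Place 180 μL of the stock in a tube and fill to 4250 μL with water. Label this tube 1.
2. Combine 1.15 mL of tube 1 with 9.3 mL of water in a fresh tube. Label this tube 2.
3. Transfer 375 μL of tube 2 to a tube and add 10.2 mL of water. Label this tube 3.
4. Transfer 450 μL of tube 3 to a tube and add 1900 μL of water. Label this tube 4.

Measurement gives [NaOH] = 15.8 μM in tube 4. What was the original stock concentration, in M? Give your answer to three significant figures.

Step 1: 180 μL brought to 4250 μL → factor 4250/180 = 23.611
Step 2: 1.15 mL + 9.3 mL = 10.45 mL total → factor 10.45/1.15 = 9.087
Step 3: 375 μL + 10.2 mL = 10575 μL total → factor 10575/375 = 28.2
Step 4: 450 μL + 1900 μL = 2350 μL total → factor 2350/450 = 5.2222
Overall dilution factor = 23.611 × 9.087 × 28.2 × 5.2222 = 31597
Stock = 15.8 μM × 31597 = 4.992 × 10^5 μM = 0.499 M

0.499 M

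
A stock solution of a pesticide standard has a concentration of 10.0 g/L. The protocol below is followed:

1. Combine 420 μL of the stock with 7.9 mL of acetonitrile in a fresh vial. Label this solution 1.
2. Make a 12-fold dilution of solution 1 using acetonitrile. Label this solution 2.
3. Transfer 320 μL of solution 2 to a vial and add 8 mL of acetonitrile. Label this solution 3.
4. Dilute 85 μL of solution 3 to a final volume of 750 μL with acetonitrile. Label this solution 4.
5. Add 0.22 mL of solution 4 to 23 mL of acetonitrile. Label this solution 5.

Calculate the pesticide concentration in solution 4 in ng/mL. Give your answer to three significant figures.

Step 1: 420 μL + 7.9 mL = 8320 μL total → factor 8320/420 = 19.81
Step 2: 12-fold → factor 12
Step 3: 320 μL + 8 mL = 8320 μL total → factor 8320/320 = 26
Step 4: 85 μL brought to 750 μL → factor 750/85 = 8.8235
Dilution factor through solution 4 = 19.81 × 12 × 26 × 8.8235 = 54534
[solution 4] = 10.0 g/L / 54534 = 0.0001834 g/L = 183 ng/mL

183 ng/mL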